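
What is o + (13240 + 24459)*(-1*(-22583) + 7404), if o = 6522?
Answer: 1130486435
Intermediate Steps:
o + (13240 + 24459)*(-1*(-22583) + 7404) = 6522 + (13240 + 24459)*(-1*(-22583) + 7404) = 6522 + 37699*(22583 + 7404) = 6522 + 37699*29987 = 6522 + 1130479913 = 1130486435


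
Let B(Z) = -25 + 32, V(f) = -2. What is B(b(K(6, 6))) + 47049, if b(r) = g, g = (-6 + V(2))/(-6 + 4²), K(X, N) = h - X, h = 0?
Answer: 47056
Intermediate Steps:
K(X, N) = -X (K(X, N) = 0 - X = -X)
g = -⅘ (g = (-6 - 2)/(-6 + 4²) = -8/(-6 + 16) = -8/10 = -8*⅒ = -⅘ ≈ -0.80000)
b(r) = -⅘
B(Z) = 7
B(b(K(6, 6))) + 47049 = 7 + 47049 = 47056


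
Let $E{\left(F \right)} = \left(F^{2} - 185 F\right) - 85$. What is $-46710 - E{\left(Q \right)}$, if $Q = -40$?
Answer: $-55625$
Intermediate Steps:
$E{\left(F \right)} = -85 + F^{2} - 185 F$
$-46710 - E{\left(Q \right)} = -46710 - \left(-85 + \left(-40\right)^{2} - -7400\right) = -46710 - \left(-85 + 1600 + 7400\right) = -46710 - 8915 = -55625$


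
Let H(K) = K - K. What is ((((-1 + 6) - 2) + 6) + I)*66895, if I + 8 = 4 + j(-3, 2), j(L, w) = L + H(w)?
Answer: 133790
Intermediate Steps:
H(K) = 0
j(L, w) = L (j(L, w) = L + 0 = L)
I = -7 (I = -8 + (4 - 3) = -8 + 1 = -7)
((((-1 + 6) - 2) + 6) + I)*66895 = ((((-1 + 6) - 2) + 6) - 7)*66895 = (((5 - 2) + 6) - 7)*66895 = ((3 + 6) - 7)*66895 = (9 - 7)*66895 = 2*66895 = 133790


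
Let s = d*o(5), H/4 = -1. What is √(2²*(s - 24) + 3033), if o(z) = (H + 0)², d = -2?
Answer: 53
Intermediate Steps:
H = -4 (H = 4*(-1) = -4)
o(z) = 16 (o(z) = (-4 + 0)² = (-4)² = 16)
s = -32 (s = -2*16 = -32)
√(2²*(s - 24) + 3033) = √(2²*(-32 - 24) + 3033) = √(4*(-56) + 3033) = √(-224 + 3033) = √2809 = 53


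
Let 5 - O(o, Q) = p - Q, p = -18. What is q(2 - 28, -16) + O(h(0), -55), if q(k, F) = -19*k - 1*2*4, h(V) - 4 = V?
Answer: 454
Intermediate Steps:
h(V) = 4 + V
O(o, Q) = 23 + Q (O(o, Q) = 5 - (-18 - Q) = 5 + (18 + Q) = 23 + Q)
q(k, F) = -8 - 19*k (q(k, F) = -19*k - 2*4 = -19*k - 8 = -8 - 19*k)
q(2 - 28, -16) + O(h(0), -55) = (-8 - 19*(2 - 28)) + (23 - 55) = (-8 - 19*(-26)) - 32 = (-8 + 494) - 32 = 486 - 32 = 454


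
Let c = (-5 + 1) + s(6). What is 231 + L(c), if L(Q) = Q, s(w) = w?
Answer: 233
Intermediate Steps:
c = 2 (c = (-5 + 1) + 6 = -4 + 6 = 2)
231 + L(c) = 231 + 2 = 233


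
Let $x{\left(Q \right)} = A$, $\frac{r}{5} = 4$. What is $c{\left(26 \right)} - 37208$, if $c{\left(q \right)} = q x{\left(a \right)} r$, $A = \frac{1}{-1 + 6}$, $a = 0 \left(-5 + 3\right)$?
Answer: $-37104$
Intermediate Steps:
$r = 20$ ($r = 5 \cdot 4 = 20$)
$a = 0$ ($a = 0 \left(-2\right) = 0$)
$A = \frac{1}{5} \approx 0.2$
$x{\left(Q \right)} = \frac{1}{5}$
$c{\left(q \right)} = 4 q$ ($c{\left(q \right)} = q \frac{1}{5} \cdot 20 = \frac{q}{5} \cdot 20 = 4 q$)
$c{\left(26 \right)} - 37208 = 4 \cdot 26 - 37208 = 104 - 37208 = -37104$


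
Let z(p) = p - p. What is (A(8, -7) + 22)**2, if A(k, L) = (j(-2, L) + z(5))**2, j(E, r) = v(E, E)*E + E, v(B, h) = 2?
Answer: 3364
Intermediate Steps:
z(p) = 0
j(E, r) = 3*E (j(E, r) = 2*E + E = 3*E)
A(k, L) = 36 (A(k, L) = (3*(-2) + 0)**2 = (-6 + 0)**2 = (-6)**2 = 36)
(A(8, -7) + 22)**2 = (36 + 22)**2 = 58**2 = 3364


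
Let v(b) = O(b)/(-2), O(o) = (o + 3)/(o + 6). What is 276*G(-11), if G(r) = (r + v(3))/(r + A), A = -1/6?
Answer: 18768/67 ≈ 280.12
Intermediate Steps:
A = -⅙ (A = -1*⅙ = -⅙ ≈ -0.16667)
O(o) = (3 + o)/(6 + o)
v(b) = -(3 + b)/(2*(6 + b)) (v(b) = ((3 + b)/(6 + b))/(-2) = ((3 + b)/(6 + b))*(-½) = -(3 + b)/(2*(6 + b)))
G(r) = (-⅓ + r)/(-⅙ + r) (G(r) = (r + (-3 - 1*3)/(2*(6 + 3)))/(r - ⅙) = (r + (½)*(-3 - 3)/9)/(-⅙ + r) = (r + (½)*(⅑)*(-6))/(-⅙ + r) = (r - ⅓)/(-⅙ + r) = (-⅓ + r)/(-⅙ + r))
276*G(-11) = 276*(2*(-1 + 3*(-11))/(-1 + 6*(-11))) = 276*(2*(-1 - 33)/(-1 - 66)) = 276*(2*(-34)/(-67)) = 276*(2*(-1/67)*(-34)) = 276*(68/67) = 18768/67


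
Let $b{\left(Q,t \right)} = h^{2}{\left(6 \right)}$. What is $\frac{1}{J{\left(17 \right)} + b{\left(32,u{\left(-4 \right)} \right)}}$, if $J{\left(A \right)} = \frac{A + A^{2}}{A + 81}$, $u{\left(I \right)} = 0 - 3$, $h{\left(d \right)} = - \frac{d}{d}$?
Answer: $\frac{49}{202} \approx 0.24257$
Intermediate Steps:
$h{\left(d \right)} = -1$ ($h{\left(d \right)} = \left(-1\right) 1 = -1$)
$u{\left(I \right)} = -3$
$b{\left(Q,t \right)} = 1$ ($b{\left(Q,t \right)} = \left(-1\right)^{2} = 1$)
$J{\left(A \right)} = \frac{A + A^{2}}{81 + A}$
$\frac{1}{J{\left(17 \right)} + b{\left(32,u{\left(-4 \right)} \right)}} = \frac{1}{\frac{17 \left(1 + 17\right)}{81 + 17} + 1} = \frac{1}{17 \cdot \frac{1}{98} \cdot 18 + 1} = \frac{1}{\frac{153}{49} + 1} = \frac{1}{\frac{202}{49}} = \frac{49}{202}$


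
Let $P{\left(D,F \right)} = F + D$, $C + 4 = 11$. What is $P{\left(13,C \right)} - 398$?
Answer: $-378$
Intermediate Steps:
$C = 7$ ($C = -4 + 11 = 7$)
$P{\left(D,F \right)} = D + F$
$P{\left(13,C \right)} - 398 = \left(13 + 7\right) - 398 = 20 - 398 = -378$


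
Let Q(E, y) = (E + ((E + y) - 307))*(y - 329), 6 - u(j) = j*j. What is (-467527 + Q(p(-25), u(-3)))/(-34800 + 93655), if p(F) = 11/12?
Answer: -1095647/176565 ≈ -6.2053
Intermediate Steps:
p(F) = 11/12 (p(F) = 11*(1/12) = 11/12)
u(j) = 6 - j² (u(j) = 6 - j*j = 6 - j²)
Q(E, y) = (-329 + y)*(-307 + y + 2*E) (Q(E, y) = (E + (-307 + E + y))*(-329 + y) = (-307 + y + 2*E)*(-329 + y) = (-329 + y)*(-307 + y + 2*E))
(-467527 + Q(p(-25), u(-3)))/(-34800 + 93655) = (-467527 + (101003 + (6 - 1*(-3)²)² - 658*11/12 - 636*(6 - 1*(-3)²) + 2*(11/12)*(6 - 1*(-3)²)))/(-34800 + 93655) = (-467527 + (101003 + (6 - 1*9)² - 3619/6 - 636*(6 - 1*9) + 2*(11/12)*(6 - 1*9)))/58855 = (-467527 + (101003 + (6 - 9)² - 3619/6 - 636*(6 - 9) + 2*(11/12)*(6 - 9)))*(1/58855) = (-467527 + (101003 + (-3)² - 3619/6 - 636*(-3) + 2*(11/12)*(-3)))*(1/58855) = (-467527 + (101003 + 9 - 3619/6 + 1908 - 11/2))*(1/58855) = (-467527 + 306934/3)*(1/58855) = -1095647/3*1/58855 = -1095647/176565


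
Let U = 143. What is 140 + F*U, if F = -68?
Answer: -9584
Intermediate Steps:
140 + F*U = 140 - 68*143 = 140 - 9724 = -9584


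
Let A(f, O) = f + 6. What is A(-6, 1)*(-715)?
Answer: 0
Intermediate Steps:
A(f, O) = 6 + f
A(-6, 1)*(-715) = (6 - 6)*(-715) = 0*(-715) = 0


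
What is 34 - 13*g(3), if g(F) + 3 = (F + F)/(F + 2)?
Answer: 287/5 ≈ 57.400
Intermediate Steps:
g(F) = -3 + 2*F/(2 + F) (g(F) = -3 + (F + F)/(F + 2) = -3 + (2*F)/(2 + F) = -3 + 2*F/(2 + F))
34 - 13*g(3) = 34 - 13*(-6 - 1*3)/(2 + 3) = 34 - 13*(-6 - 3)/5 = 34 - 13*(-9)/5 = 34 - 13*(-9/5) = 34 + 117/5 = 287/5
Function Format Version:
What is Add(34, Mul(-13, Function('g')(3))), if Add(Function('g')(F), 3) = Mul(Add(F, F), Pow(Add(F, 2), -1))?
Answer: Rational(287, 5) ≈ 57.400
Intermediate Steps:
Function('g')(F) = Add(-3, Mul(2, F, Pow(Add(2, F), -1))) (Function('g')(F) = Add(-3, Mul(Add(F, F), Pow(Add(F, 2), -1))) = Add(-3, Mul(Mul(2, F), Pow(Add(2, F), -1))) = Add(-3, Mul(2, F, Pow(Add(2, F), -1))))
Add(34, Mul(-13, Function('g')(3))) = Add(34, Mul(-13, Mul(Pow(Add(2, 3), -1), Add(-6, Mul(-1, 3))))) = Add(34, Mul(-13, Mul(Pow(5, -1), Add(-6, -3)))) = Add(34, Mul(-13, Mul(Rational(1, 5), -9))) = Add(34, Mul(-13, Rational(-9, 5))) = Add(34, Rational(117, 5)) = Rational(287, 5)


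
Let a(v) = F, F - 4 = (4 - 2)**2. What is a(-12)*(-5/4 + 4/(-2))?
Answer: -26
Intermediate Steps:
F = 8 (F = 4 + (4 - 2)**2 = 4 + 2**2 = 4 + 4 = 8)
a(v) = 8
a(-12)*(-5/4 + 4/(-2)) = 8*(-5/4 + 4/(-2)) = 8*(-5*1/4 + 4*(-1/2)) = 8*(-5/4 - 2) = 8*(-13/4) = -26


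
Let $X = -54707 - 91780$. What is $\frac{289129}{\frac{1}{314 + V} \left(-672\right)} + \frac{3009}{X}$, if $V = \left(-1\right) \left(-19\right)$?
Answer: $- \frac{1567084898123}{10937696} \approx -1.4327 \cdot 10^{5}$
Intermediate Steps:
$V = 19$
$X = -146487$ ($X = -54707 - 91780 = -146487$)
$\frac{289129}{\frac{1}{314 + V} \left(-672\right)} + \frac{3009}{X} = \frac{289129}{\frac{1}{314 + 19} \left(-672\right)} + \frac{3009}{-146487} = \frac{289129}{\frac{1}{333} \left(-672\right)} + 3009 \left(- \frac{1}{146487}\right) = \frac{289129}{\frac{1}{333} \left(-672\right)} - \frac{1003}{48829} = \frac{289129}{- \frac{224}{111}} - \frac{1003}{48829} = 289129 \left(- \frac{111}{224}\right) - \frac{1003}{48829} = - \frac{32093319}{224} - \frac{1003}{48829} = - \frac{1567084898123}{10937696}$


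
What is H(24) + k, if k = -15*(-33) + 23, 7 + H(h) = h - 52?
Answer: 483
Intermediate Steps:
H(h) = -59 + h (H(h) = -7 + (h - 52) = -7 + (-52 + h) = -59 + h)
k = 518 (k = 495 + 23 = 518)
H(24) + k = (-59 + 24) + 518 = -35 + 518 = 483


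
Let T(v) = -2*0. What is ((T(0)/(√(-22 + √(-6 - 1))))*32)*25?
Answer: 0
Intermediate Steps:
T(v) = 0
((T(0)/(√(-22 + √(-6 - 1))))*32)*25 = ((0/(√(-22 + √(-6 - 1))))*32)*25 = ((0/(√(-22 + √(-7))))*32)*25 = ((0/(√(-22 + I*√7)))*32)*25 = ((0/√(-22 + I*√7))*32)*25 = (0*32)*25 = 0*25 = 0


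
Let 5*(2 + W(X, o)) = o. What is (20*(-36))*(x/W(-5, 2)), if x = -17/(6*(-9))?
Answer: 425/3 ≈ 141.67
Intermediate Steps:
W(X, o) = -2 + o/5
x = 17/54 (x = -17/(-54) = -17*(-1/54) = 17/54 ≈ 0.31481)
(20*(-36))*(x/W(-5, 2)) = (20*(-36))*(17/(54*(-2 + (1/5)*2))) = -680/(3*(-2 + 2/5)) = -680/(3*(-8/5)) = -680*(-5)/(3*8) = -720*(-85/432) = 425/3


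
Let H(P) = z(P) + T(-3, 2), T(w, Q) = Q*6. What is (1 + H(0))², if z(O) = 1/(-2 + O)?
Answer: 625/4 ≈ 156.25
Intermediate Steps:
T(w, Q) = 6*Q
H(P) = 12 + 1/(-2 + P) (H(P) = 1/(-2 + P) + 6*2 = 1/(-2 + P) + 12 = 12 + 1/(-2 + P))
(1 + H(0))² = (1 + (-23 + 12*0)/(-2 + 0))² = (1 + (-23 + 0)/(-2))² = (1 - ½*(-23))² = (1 + 23/2)² = (25/2)² = 625/4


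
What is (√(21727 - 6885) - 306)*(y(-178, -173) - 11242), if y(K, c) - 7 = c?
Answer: 3490848 - 11408*√14842 ≈ 2.1010e+6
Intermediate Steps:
y(K, c) = 7 + c
(√(21727 - 6885) - 306)*(y(-178, -173) - 11242) = (√(21727 - 6885) - 306)*((7 - 173) - 11242) = (√14842 - 306)*(-166 - 11242) = (-306 + √14842)*(-11408) = 3490848 - 11408*√14842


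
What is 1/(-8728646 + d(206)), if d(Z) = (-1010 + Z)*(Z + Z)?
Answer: -1/9059894 ≈ -1.1038e-7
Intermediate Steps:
d(Z) = 2*Z*(-1010 + Z) (d(Z) = (-1010 + Z)*(2*Z) = 2*Z*(-1010 + Z))
1/(-8728646 + d(206)) = 1/(-8728646 + 2*206*(-1010 + 206)) = 1/(-8728646 + 2*206*(-804)) = 1/(-8728646 - 331248) = 1/(-9059894) = -1/9059894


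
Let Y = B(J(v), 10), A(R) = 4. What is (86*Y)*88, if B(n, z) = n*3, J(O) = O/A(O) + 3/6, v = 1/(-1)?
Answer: 5676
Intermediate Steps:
v = -1
J(O) = ½ + O/4 (J(O) = O/4 + 3/6 = O*(¼) + 3*(⅙) = O/4 + ½ = ½ + O/4)
B(n, z) = 3*n
Y = ¾ (Y = 3*(½ + (¼)*(-1)) = 3*(½ - ¼) = 3*(¼) = ¾ ≈ 0.75000)
(86*Y)*88 = (86*(¾))*88 = (129/2)*88 = 5676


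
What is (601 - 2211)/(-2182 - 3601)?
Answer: 1610/5783 ≈ 0.27840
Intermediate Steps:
(601 - 2211)/(-2182 - 3601) = -1610/(-5783) = -1610*(-1/5783) = 1610/5783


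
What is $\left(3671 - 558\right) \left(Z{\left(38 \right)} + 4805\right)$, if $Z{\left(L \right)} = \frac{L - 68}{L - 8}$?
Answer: $14954852$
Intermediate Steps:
$Z{\left(L \right)} = \frac{-68 + L}{-8 + L}$
$\left(3671 - 558\right) \left(Z{\left(38 \right)} + 4805\right) = \left(3671 - 558\right) \left(\frac{-68 + 38}{-8 + 38} + 4805\right) = 3113 \left(\frac{1}{30} \left(-30\right) + 4805\right) = 3113 \left(-1 + 4805\right) = 3113 \cdot 4804 = 14954852$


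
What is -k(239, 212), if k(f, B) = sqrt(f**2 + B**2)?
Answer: -sqrt(102065) ≈ -319.48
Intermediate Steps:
k(f, B) = sqrt(B**2 + f**2)
-k(239, 212) = -sqrt(212**2 + 239**2) = -sqrt(44944 + 57121) = -sqrt(102065)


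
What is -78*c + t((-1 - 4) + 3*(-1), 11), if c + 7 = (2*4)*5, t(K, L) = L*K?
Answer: -2662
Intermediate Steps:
t(K, L) = K*L
c = 33 (c = -7 + (2*4)*5 = -7 + 8*5 = -7 + 40 = 33)
-78*c + t((-1 - 4) + 3*(-1), 11) = -78*33 + ((-1 - 4) + 3*(-1))*11 = -2574 + (-5 - 3)*11 = -2574 - 8*11 = -2574 - 88 = -2662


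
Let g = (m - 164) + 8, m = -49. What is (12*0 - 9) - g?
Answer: 196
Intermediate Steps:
g = -205 (g = (-49 - 164) + 8 = -213 + 8 = -205)
(12*0 - 9) - g = (12*0 - 9) - 1*(-205) = (0 - 9) + 205 = -9 + 205 = 196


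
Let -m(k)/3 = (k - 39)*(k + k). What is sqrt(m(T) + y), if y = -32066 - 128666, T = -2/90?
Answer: 2*I*sqrt(81373209)/45 ≈ 400.92*I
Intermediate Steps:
T = -1/45 (T = (1/90)*(-2) = -1/45 ≈ -0.022222)
m(k) = -6*k*(-39 + k) (m(k) = -3*(k - 39)*(k + k) = -3*(-39 + k)*2*k = -6*k*(-39 + k))
y = -160732
sqrt(m(T) + y) = sqrt(6*(-1/45)*(39 - 1*(-1/45)) - 160732) = sqrt(6*(-1/45)*(39 + 1/45) - 160732) = sqrt(6*(-1/45)*(1756/45) - 160732) = sqrt(-3512/675 - 160732) = sqrt(-108497612/675) = 2*I*sqrt(81373209)/45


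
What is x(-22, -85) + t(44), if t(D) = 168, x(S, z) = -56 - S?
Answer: 134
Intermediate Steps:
x(-22, -85) + t(44) = (-56 - 1*(-22)) + 168 = (-56 + 22) + 168 = -34 + 168 = 134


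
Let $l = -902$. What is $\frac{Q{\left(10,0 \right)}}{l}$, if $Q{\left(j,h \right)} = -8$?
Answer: $\frac{4}{451} \approx 0.0088692$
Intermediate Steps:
$\frac{Q{\left(10,0 \right)}}{l} = - \frac{8}{-902} = \left(-8\right) \left(- \frac{1}{902}\right) = \frac{4}{451}$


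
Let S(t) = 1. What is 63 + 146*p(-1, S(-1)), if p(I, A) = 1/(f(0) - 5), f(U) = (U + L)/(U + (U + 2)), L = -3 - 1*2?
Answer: 653/15 ≈ 43.533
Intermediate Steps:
L = -5 (L = -3 - 2 = -5)
f(U) = (-5 + U)/(2 + 2*U) (f(U) = (U - 5)/(U + (U + 2)) = (-5 + U)/(U + (2 + U)) = (-5 + U)/(2 + 2*U))
p(I, A) = -2/15 (p(I, A) = 1/((-5 + 0)/(2*(1 + 0)) - 5) = 1/((1/2)*(-5)/1 - 5) = 1/((1/2)*1*(-5) - 5) = 1/(-5/2 - 5) = 1/(-15/2) = -2/15)
63 + 146*p(-1, S(-1)) = 63 + 146*(-2/15) = 63 - 292/15 = 653/15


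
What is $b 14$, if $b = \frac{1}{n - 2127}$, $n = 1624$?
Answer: $- \frac{14}{503} \approx -0.027833$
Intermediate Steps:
$b = - \frac{1}{503}$ ($b = \frac{1}{1624 - 2127} = \frac{1}{-503} = - \frac{1}{503} \approx -0.0019881$)
$b 14 = \left(- \frac{1}{503}\right) 14 = - \frac{14}{503}$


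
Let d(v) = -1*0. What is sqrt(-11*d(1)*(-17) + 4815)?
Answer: 3*sqrt(535) ≈ 69.390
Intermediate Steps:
d(v) = 0
sqrt(-11*d(1)*(-17) + 4815) = sqrt(-11*0*(-17) + 4815) = sqrt(0*(-17) + 4815) = sqrt(0 + 4815) = sqrt(4815) = 3*sqrt(535)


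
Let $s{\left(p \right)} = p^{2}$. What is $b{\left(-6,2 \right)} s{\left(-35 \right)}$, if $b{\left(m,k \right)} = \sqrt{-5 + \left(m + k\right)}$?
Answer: $3675 i \approx 3675.0 i$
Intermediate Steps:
$b{\left(m,k \right)} = \sqrt{-5 + k + m}$ ($b{\left(m,k \right)} = \sqrt{-5 + \left(k + m\right)} = \sqrt{-5 + k + m}$)
$b{\left(-6,2 \right)} s{\left(-35 \right)} = \sqrt{-5 + 2 - 6} \left(-35\right)^{2} = \sqrt{-9} \cdot 1225 = 3 i 1225 = 3675 i$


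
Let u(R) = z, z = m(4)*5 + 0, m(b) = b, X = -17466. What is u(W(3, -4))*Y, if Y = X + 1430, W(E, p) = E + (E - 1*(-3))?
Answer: -320720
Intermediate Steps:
W(E, p) = 3 + 2*E (W(E, p) = E + (E + 3) = E + (3 + E) = 3 + 2*E)
Y = -16036 (Y = -17466 + 1430 = -16036)
z = 20 (z = 4*5 + 0 = 20 + 0 = 20)
u(R) = 20
u(W(3, -4))*Y = 20*(-16036) = -320720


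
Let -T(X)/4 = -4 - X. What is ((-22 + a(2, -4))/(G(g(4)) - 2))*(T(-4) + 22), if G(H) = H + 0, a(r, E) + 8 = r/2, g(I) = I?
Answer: -319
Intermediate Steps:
T(X) = 16 + 4*X (T(X) = -4*(-4 - X) = 16 + 4*X)
a(r, E) = -8 + r/2
G(H) = H
((-22 + a(2, -4))/(G(g(4)) - 2))*(T(-4) + 22) = ((-22 + (-8 + (1/2)*2))/(4 - 2))*((16 + 4*(-4)) + 22) = ((-22 + (-8 + 1))/2)*((16 - 16) + 22) = ((-22 - 7)*(1/2))*(0 + 22) = -29*1/2*22 = -29/2*22 = -319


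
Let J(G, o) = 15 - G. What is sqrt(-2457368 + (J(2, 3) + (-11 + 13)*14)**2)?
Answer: I*sqrt(2455687) ≈ 1567.1*I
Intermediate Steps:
sqrt(-2457368 + (J(2, 3) + (-11 + 13)*14)**2) = sqrt(-2457368 + ((15 - 1*2) + (-11 + 13)*14)**2) = sqrt(-2457368 + ((15 - 2) + 2*14)**2) = sqrt(-2457368 + (13 + 28)**2) = sqrt(-2457368 + 41**2) = sqrt(-2457368 + 1681) = sqrt(-2455687) = I*sqrt(2455687)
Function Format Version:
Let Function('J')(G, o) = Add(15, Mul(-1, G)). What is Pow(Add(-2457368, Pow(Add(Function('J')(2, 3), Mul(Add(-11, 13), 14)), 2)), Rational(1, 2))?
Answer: Mul(I, Pow(2455687, Rational(1, 2))) ≈ Mul(1567.1, I)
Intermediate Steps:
Pow(Add(-2457368, Pow(Add(Function('J')(2, 3), Mul(Add(-11, 13), 14)), 2)), Rational(1, 2)) = Pow(Add(-2457368, Pow(Add(Add(15, Mul(-1, 2)), Mul(Add(-11, 13), 14)), 2)), Rational(1, 2)) = Pow(Add(-2457368, Pow(Add(Add(15, -2), Mul(2, 14)), 2)), Rational(1, 2)) = Pow(Add(-2457368, Pow(Add(13, 28), 2)), Rational(1, 2)) = Pow(Add(-2457368, Pow(41, 2)), Rational(1, 2)) = Pow(Add(-2457368, 1681), Rational(1, 2)) = Pow(-2455687, Rational(1, 2)) = Mul(I, Pow(2455687, Rational(1, 2)))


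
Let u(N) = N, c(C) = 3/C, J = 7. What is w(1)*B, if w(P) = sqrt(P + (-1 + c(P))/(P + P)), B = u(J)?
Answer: 7*sqrt(2) ≈ 9.8995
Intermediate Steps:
B = 7
w(P) = sqrt(P + (-1 + 3/P)/(2*P)) (w(P) = sqrt(P + (-1 + 3/P)/(P + P)) = sqrt(P + (-1 + 3/P)/((2*P))) = sqrt(P + (-1 + 3/P)*(1/(2*P))) = sqrt(P + (-1 + 3/P)/(2*P)))
w(1)*B = (sqrt(2)*sqrt((3 - 1*1 + 2*1**3)/1**2)/2)*7 = (sqrt(2)*sqrt(1*(3 - 1 + 2*1))/2)*7 = (sqrt(2)*sqrt(1*(3 - 1 + 2))/2)*7 = (sqrt(2)*sqrt(1*4)/2)*7 = (sqrt(2)*sqrt(4)/2)*7 = ((1/2)*sqrt(2)*2)*7 = sqrt(2)*7 = 7*sqrt(2)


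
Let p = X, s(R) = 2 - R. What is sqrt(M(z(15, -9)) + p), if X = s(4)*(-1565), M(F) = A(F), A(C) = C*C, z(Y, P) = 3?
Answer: sqrt(3139) ≈ 56.027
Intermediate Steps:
A(C) = C**2
M(F) = F**2
X = 3130 (X = (2 - 1*4)*(-1565) = (2 - 4)*(-1565) = -2*(-1565) = 3130)
p = 3130
sqrt(M(z(15, -9)) + p) = sqrt(3**2 + 3130) = sqrt(9 + 3130) = sqrt(3139)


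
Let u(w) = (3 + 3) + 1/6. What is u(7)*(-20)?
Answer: -370/3 ≈ -123.33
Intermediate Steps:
u(w) = 37/6 (u(w) = 6 + 1*(⅙) = 6 + ⅙ = 37/6)
u(7)*(-20) = (37/6)*(-20) = -370/3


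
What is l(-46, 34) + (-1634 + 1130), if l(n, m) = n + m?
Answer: -516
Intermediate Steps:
l(n, m) = m + n
l(-46, 34) + (-1634 + 1130) = (34 - 46) + (-1634 + 1130) = -12 - 504 = -516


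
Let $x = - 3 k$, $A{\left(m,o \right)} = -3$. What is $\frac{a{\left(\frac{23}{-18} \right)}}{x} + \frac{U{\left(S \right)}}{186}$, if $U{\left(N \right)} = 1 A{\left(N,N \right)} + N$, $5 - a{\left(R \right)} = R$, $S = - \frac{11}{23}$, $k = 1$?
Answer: $- \frac{81289}{38502} \approx -2.1113$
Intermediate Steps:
$S = - \frac{11}{23}$ ($S = \left(-11\right) \frac{1}{23} = - \frac{11}{23} \approx -0.47826$)
$a{\left(R \right)} = 5 - R$
$U{\left(N \right)} = -3 + N$ ($U{\left(N \right)} = 1 \left(-3\right) + N = -3 + N$)
$x = -3$ ($x = \left(-3\right) 1 = -3$)
$\frac{a{\left(\frac{23}{-18} \right)}}{x} + \frac{U{\left(S \right)}}{186} = \frac{5 - \frac{23}{-18}}{-3} + \frac{-3 - \frac{11}{23}}{186} = \left(5 - 23 \left(- \frac{1}{18}\right)\right) \left(- \frac{1}{3}\right) - \frac{40}{2139} = \left(5 - - \frac{23}{18}\right) \left(- \frac{1}{3}\right) - \frac{40}{2139} = \left(5 + \frac{23}{18}\right) \left(- \frac{1}{3}\right) - \frac{40}{2139} = \frac{113}{18} \left(- \frac{1}{3}\right) - \frac{40}{2139} = - \frac{113}{54} - \frac{40}{2139} = - \frac{81289}{38502}$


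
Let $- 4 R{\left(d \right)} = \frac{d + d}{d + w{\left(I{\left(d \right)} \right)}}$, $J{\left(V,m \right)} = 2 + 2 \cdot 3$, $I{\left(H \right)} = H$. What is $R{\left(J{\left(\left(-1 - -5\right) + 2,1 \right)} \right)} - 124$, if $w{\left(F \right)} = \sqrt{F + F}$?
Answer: $- \frac{373}{3} \approx -124.33$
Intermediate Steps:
$J{\left(V,m \right)} = 8$ ($J{\left(V,m \right)} = 2 + 6 = 8$)
$w{\left(F \right)} = \sqrt{2} \sqrt{F}$ ($w{\left(F \right)} = \sqrt{2 F} = \sqrt{2} \sqrt{F}$)
$R{\left(d \right)} = - \frac{d}{2 \left(d + \sqrt{2} \sqrt{d}\right)}$ ($R{\left(d \right)} = - \frac{\left(d + d\right) \frac{1}{d + \sqrt{2} \sqrt{d}}}{4} = - \frac{2 d \frac{1}{d + \sqrt{2} \sqrt{d}}}{4} = - \frac{d}{2 \left(d + \sqrt{2} \sqrt{d}\right)}$)
$R{\left(J{\left(\left(-1 - -5\right) + 2,1 \right)} \right)} - 124 = \left(-1\right) 8 \frac{1}{2 \cdot 8 + 2 \sqrt{2} \sqrt{8}} - 124 = \left(-1\right) 8 \frac{1}{16 + 2 \sqrt{2} \cdot 2 \sqrt{2}} - 124 = \left(-1\right) 8 \frac{1}{16 + 8} - 124 = \left(-1\right) 8 \cdot \frac{1}{24} - 124 = - \frac{1}{3} - 124 = - \frac{373}{3}$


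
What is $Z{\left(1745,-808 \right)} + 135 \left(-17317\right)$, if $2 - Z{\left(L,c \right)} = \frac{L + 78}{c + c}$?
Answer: $- \frac{3777871665}{1616} \approx -2.3378 \cdot 10^{6}$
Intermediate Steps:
$Z{\left(L,c \right)} = 2 - \frac{78 + L}{2 c}$ ($Z{\left(L,c \right)} = 2 - \frac{L + 78}{c + c} = 2 - \frac{78 + L}{2 c}$)
$Z{\left(1745,-808 \right)} + 135 \left(-17317\right) = \frac{-78 - 1745 + 4 \left(-808\right)}{2 \left(-808\right)} + 135 \left(-17317\right) = \frac{1}{2} \left(- \frac{1}{808}\right) \left(-78 - 1745 - 3232\right) - 2337795 = \frac{1}{2} \left(- \frac{1}{808}\right) \left(-5055\right) - 2337795 = \frac{5055}{1616} - 2337795 = - \frac{3777871665}{1616}$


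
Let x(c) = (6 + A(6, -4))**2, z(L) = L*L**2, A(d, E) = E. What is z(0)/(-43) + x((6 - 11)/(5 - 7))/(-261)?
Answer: -4/261 ≈ -0.015326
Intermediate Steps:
z(L) = L**3
x(c) = 4 (x(c) = (6 - 4)**2 = 2**2 = 4)
z(0)/(-43) + x((6 - 11)/(5 - 7))/(-261) = 0**3/(-43) + 4/(-261) = 0*(-1/43) + 4*(-1/261) = 0 - 4/261 = -4/261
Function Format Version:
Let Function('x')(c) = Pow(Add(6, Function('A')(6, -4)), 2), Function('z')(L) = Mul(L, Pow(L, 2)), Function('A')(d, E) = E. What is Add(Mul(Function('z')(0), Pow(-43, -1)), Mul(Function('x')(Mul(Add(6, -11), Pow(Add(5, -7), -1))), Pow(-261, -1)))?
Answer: Rational(-4, 261) ≈ -0.015326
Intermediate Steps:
Function('z')(L) = Pow(L, 3)
Function('x')(c) = 4 (Function('x')(c) = Pow(Add(6, -4), 2) = Pow(2, 2) = 4)
Add(Mul(Function('z')(0), Pow(-43, -1)), Mul(Function('x')(Mul(Add(6, -11), Pow(Add(5, -7), -1))), Pow(-261, -1))) = Add(Mul(Pow(0, 3), Pow(-43, -1)), Mul(4, Pow(-261, -1))) = Add(Mul(0, Rational(-1, 43)), Mul(4, Rational(-1, 261))) = Add(0, Rational(-4, 261)) = Rational(-4, 261)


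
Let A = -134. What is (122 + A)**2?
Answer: 144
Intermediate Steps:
(122 + A)**2 = (122 - 134)**2 = (-12)**2 = 144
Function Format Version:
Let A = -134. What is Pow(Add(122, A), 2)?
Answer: 144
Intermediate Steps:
Pow(Add(122, A), 2) = Pow(Add(122, -134), 2) = Pow(-12, 2) = 144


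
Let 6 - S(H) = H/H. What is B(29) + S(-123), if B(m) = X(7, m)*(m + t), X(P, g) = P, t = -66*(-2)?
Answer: 1132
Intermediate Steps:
t = 132
S(H) = 5 (S(H) = 6 - H/H = 6 - 1*1 = 6 - 1 = 5)
B(m) = 924 + 7*m (B(m) = 7*(m + 132) = 7*(132 + m) = 924 + 7*m)
B(29) + S(-123) = (924 + 7*29) + 5 = (924 + 203) + 5 = 1127 + 5 = 1132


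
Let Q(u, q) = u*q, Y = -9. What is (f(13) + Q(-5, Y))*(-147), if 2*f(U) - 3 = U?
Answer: -7791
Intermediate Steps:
Q(u, q) = q*u
f(U) = 3/2 + U/2
(f(13) + Q(-5, Y))*(-147) = ((3/2 + (½)*13) - 9*(-5))*(-147) = ((3/2 + 13/2) + 45)*(-147) = (8 + 45)*(-147) = 53*(-147) = -7791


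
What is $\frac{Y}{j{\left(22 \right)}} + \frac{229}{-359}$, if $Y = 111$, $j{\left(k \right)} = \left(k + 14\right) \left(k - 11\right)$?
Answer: $- \frac{16945}{47388} \approx -0.35758$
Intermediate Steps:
$j{\left(k \right)} = \left(-11 + k\right) \left(14 + k\right)$ ($j{\left(k \right)} = \left(14 + k\right) \left(-11 + k\right) = \left(-11 + k\right) \left(14 + k\right)$)
$\frac{Y}{j{\left(22 \right)}} + \frac{229}{-359} = \frac{111}{-154 + 22^{2} + 3 \cdot 22} + \frac{229}{-359} = \frac{111}{-154 + 484 + 66} + 229 \left(- \frac{1}{359}\right) = \frac{111}{396} - \frac{229}{359} = 111 \cdot \frac{1}{396} - \frac{229}{359} = \frac{37}{132} - \frac{229}{359} = - \frac{16945}{47388}$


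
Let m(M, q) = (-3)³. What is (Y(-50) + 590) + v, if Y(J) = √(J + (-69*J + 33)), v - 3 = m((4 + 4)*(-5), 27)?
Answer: 566 + √3433 ≈ 624.59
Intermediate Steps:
m(M, q) = -27
v = -24 (v = 3 - 27 = -24)
Y(J) = √(33 - 68*J) (Y(J) = √(J + (33 - 69*J)) = √(33 - 68*J))
(Y(-50) + 590) + v = (√(33 - 68*(-50)) + 590) - 24 = (√(33 + 3400) + 590) - 24 = (√3433 + 590) - 24 = (590 + √3433) - 24 = 566 + √3433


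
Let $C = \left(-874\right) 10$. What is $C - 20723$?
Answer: $-29463$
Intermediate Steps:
$C = -8740$
$C - 20723 = -8740 - 20723 = -29463$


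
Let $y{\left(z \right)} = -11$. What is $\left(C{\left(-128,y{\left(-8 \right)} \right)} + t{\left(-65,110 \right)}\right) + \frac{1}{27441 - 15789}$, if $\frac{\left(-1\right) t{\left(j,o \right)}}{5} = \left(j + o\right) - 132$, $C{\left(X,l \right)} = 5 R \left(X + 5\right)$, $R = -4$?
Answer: $\frac{33732541}{11652} \approx 2895.0$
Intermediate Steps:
$C{\left(X,l \right)} = -100 - 20 X$ ($C{\left(X,l \right)} = 5 \left(-4\right) \left(X + 5\right) = - 20 \left(5 + X\right) = -100 - 20 X$)
$t{\left(j,o \right)} = 660 - 5 j - 5 o$ ($t{\left(j,o \right)} = - 5 \left(\left(j + o\right) - 132\right) = - 5 \left(-132 + j + o\right) = 660 - 5 j - 5 o$)
$\left(C{\left(-128,y{\left(-8 \right)} \right)} + t{\left(-65,110 \right)}\right) + \frac{1}{27441 - 15789} = \left(\left(-100 - -2560\right) - -435\right) + \frac{1}{27441 - 15789} = \left(\left(-100 + 2560\right) + \left(660 + 325 - 550\right)\right) + \frac{1}{11652} = \left(2460 + 435\right) + \frac{1}{11652} = 2895 + \frac{1}{11652} = \frac{33732541}{11652}$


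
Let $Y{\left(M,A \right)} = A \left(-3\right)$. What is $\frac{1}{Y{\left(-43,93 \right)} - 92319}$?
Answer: $- \frac{1}{92598} \approx -1.0799 \cdot 10^{-5}$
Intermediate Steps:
$Y{\left(M,A \right)} = - 3 A$
$\frac{1}{Y{\left(-43,93 \right)} - 92319} = \frac{1}{\left(-3\right) 93 - 92319} = \frac{1}{-279 - 92319} = \frac{1}{-92598} = - \frac{1}{92598}$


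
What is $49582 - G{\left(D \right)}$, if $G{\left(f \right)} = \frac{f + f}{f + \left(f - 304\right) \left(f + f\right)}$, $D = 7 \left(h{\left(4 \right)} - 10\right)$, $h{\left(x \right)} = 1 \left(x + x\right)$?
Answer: $\frac{31484572}{635} \approx 49582.0$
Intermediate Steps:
$h{\left(x \right)} = 2 x$ ($h{\left(x \right)} = 1 \cdot 2 x = 2 x$)
$D = -14$ ($D = 7 \left(2 \cdot 4 - 10\right) = 7 \left(8 - 10\right) = 7 \left(-2\right) = -14$)
$G{\left(f \right)} = \frac{2 f}{f + 2 f \left(-304 + f\right)}$ ($G{\left(f \right)} = \frac{2 f}{f + \left(-304 + f\right) 2 f} = \frac{2 f}{f + 2 f \left(-304 + f\right)}$)
$49582 - G{\left(D \right)} = 49582 - \frac{2}{-607 + 2 \left(-14\right)} = 49582 - \frac{2}{-607 - 28} = 49582 - \frac{2}{-635} = 49582 - 2 \left(- \frac{1}{635}\right) = 49582 - - \frac{2}{635} = 49582 + \frac{2}{635} = \frac{31484572}{635}$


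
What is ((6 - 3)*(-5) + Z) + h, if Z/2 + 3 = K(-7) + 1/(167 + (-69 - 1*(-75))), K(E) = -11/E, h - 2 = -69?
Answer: -102748/1211 ≈ -84.846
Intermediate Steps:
h = -67 (h = 2 - 69 = -67)
Z = -3446/1211 (Z = -6 + 2*(-11/(-7) + 1/(167 + (-69 - 1*(-75)))) = -6 + 2*(-11*(-⅐) + 1/(167 + (-69 + 75))) = -6 + 2*(11/7 + 1/(167 + 6)) = -6 + 2*(11/7 + 1/173) = -6 + 2*(1910/1211) = -6 + 3820/1211 = -3446/1211 ≈ -2.8456)
((6 - 3)*(-5) + Z) + h = ((6 - 3)*(-5) - 3446/1211) - 67 = (3*(-5) - 3446/1211) - 67 = (-15 - 3446/1211) - 67 = -21611/1211 - 67 = -102748/1211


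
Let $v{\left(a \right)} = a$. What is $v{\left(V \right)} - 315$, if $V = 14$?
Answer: $-301$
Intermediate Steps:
$v{\left(V \right)} - 315 = 14 - 315 = -301$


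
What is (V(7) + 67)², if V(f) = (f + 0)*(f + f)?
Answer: 27225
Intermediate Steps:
V(f) = 2*f² (V(f) = f*(2*f) = 2*f²)
(V(7) + 67)² = (2*7² + 67)² = (2*49 + 67)² = (98 + 67)² = 165² = 27225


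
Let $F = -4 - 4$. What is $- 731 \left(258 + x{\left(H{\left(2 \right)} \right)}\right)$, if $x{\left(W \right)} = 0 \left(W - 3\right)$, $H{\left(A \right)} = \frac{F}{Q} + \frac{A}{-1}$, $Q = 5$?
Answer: $-188598$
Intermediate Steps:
$F = -8$
$H{\left(A \right)} = - \frac{8}{5} - A$ ($H{\left(A \right)} = - \frac{8}{5} + \frac{A}{-1} = \left(-8\right) \frac{1}{5} + A \left(-1\right) = - \frac{8}{5} - A$)
$x{\left(W \right)} = 0$ ($x{\left(W \right)} = 0 \left(-3 + W\right) = 0$)
$- 731 \left(258 + x{\left(H{\left(2 \right)} \right)}\right) = - 731 \left(258 + 0\right) = \left(-731\right) 258 = -188598$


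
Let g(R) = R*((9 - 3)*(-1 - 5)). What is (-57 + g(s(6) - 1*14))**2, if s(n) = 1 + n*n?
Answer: 783225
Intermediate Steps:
s(n) = 1 + n**2
g(R) = -36*R (g(R) = R*(6*(-6)) = R*(-36) = -36*R)
(-57 + g(s(6) - 1*14))**2 = (-57 - 36*((1 + 6**2) - 1*14))**2 = (-57 - 36*((1 + 36) - 14))**2 = (-57 - 36*(37 - 14))**2 = (-57 - 36*23)**2 = (-57 - 828)**2 = (-885)**2 = 783225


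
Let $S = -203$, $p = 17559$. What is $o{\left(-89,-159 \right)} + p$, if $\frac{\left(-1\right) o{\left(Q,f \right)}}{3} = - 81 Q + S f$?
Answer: $-100899$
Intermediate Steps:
$o{\left(Q,f \right)} = 243 Q + 609 f$ ($o{\left(Q,f \right)} = - 3 \left(- 81 Q - 203 f\right) = - 3 \left(- 203 f - 81 Q\right) = 243 Q + 609 f$)
$o{\left(-89,-159 \right)} + p = \left(243 \left(-89\right) + 609 \left(-159\right)\right) + 17559 = \left(-21627 - 96831\right) + 17559 = -118458 + 17559 = -100899$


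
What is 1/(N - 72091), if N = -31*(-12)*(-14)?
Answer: -1/77299 ≈ -1.2937e-5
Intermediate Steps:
N = -5208 (N = 372*(-14) = -5208)
1/(N - 72091) = 1/(-5208 - 72091) = 1/(-77299) = -1/77299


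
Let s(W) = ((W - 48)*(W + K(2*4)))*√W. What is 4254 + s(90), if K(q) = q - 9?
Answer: 4254 + 11214*√10 ≈ 39716.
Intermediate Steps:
K(q) = -9 + q
s(W) = √W*(-1 + W)*(-48 + W) (s(W) = ((W - 48)*(W + (-9 + 2*4)))*√W = ((-48 + W)*(W + (-9 + 8)))*√W = ((-48 + W)*(W - 1))*√W = ((-48 + W)*(-1 + W))*√W = ((-1 + W)*(-48 + W))*√W = √W*(-1 + W)*(-48 + W))
4254 + s(90) = 4254 + √90*(48 + 90² - 49*90) = 4254 + (3*√10)*(48 + 8100 - 4410) = 4254 + (3*√10)*3738 = 4254 + 11214*√10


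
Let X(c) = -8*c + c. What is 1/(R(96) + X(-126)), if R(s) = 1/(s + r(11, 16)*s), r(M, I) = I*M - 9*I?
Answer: 3168/2794177 ≈ 0.0011338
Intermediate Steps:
r(M, I) = -9*I + I*M
X(c) = -7*c
R(s) = 1/(33*s) (R(s) = 1/(s + (16*(-9 + 11))*s) = 1/(s + (16*2)*s) = 1/(s + 32*s) = 1/(33*s))
1/(R(96) + X(-126)) = 1/((1/33)/96 - 7*(-126)) = 1/((1/33)*(1/96) + 882) = 1/(1/3168 + 882) = 1/(2794177/3168) = 3168/2794177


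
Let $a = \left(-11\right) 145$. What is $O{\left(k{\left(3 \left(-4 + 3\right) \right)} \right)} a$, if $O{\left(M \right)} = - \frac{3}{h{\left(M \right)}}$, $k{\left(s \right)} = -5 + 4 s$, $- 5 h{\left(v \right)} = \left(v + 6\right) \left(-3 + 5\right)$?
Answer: $\frac{2175}{2} \approx 1087.5$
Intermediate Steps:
$h{\left(v \right)} = - \frac{12}{5} - \frac{2 v}{5}$ ($h{\left(v \right)} = - \frac{\left(v + 6\right) \left(-3 + 5\right)}{5} = - \frac{\left(6 + v\right) 2}{5} = - \frac{12 + 2 v}{5} = - \frac{12}{5} - \frac{2 v}{5}$)
$a = -1595$
$O{\left(M \right)} = - \frac{3}{- \frac{12}{5} - \frac{2 M}{5}}$
$O{\left(k{\left(3 \left(-4 + 3\right) \right)} \right)} a = \frac{15}{2 \left(6 + \left(-5 + 4 \cdot 3 \left(-4 + 3\right)\right)\right)} \left(-1595\right) = \frac{15}{2 \left(6 + \left(-5 + 4 \cdot 3 \left(-1\right)\right)\right)} \left(-1595\right) = \frac{15}{2 \left(6 + \left(-5 + 4 \left(-3\right)\right)\right)} \left(-1595\right) = \frac{15}{2 \left(6 - 17\right)} \left(-1595\right) = \frac{15}{2 \left(-11\right)} \left(-1595\right) = \frac{15}{2} \left(- \frac{1}{11}\right) \left(-1595\right) = \left(- \frac{15}{22}\right) \left(-1595\right) = \frac{2175}{2}$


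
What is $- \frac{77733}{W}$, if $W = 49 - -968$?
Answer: $- \frac{8637}{113} \approx -76.434$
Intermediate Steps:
$W = 1017$ ($W = 49 + 968 = 1017$)
$- \frac{77733}{W} = - \frac{77733}{1017} = \left(-77733\right) \frac{1}{1017} = - \frac{8637}{113}$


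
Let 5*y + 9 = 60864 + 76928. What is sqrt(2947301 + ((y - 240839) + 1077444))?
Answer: sqrt(95286565)/5 ≈ 1952.3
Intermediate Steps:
y = 137783/5 (y = -9/5 + (60864 + 76928)/5 = -9/5 + (1/5)*137792 = -9/5 + 137792/5 = 137783/5 ≈ 27557.)
sqrt(2947301 + ((y - 240839) + 1077444)) = sqrt(2947301 + ((137783/5 - 240839) + 1077444)) = sqrt(2947301 + (-1066412/5 + 1077444)) = sqrt(2947301 + 4320808/5) = sqrt(19057313/5) = sqrt(95286565)/5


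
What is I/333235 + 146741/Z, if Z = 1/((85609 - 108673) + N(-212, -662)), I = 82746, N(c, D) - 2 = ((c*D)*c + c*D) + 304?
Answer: -1449145616034742424/333235 ≈ -4.3487e+12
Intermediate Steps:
N(c, D) = 306 + D*c + D*c² (N(c, D) = 2 + (((c*D)*c + c*D) + 304) = 2 + (((D*c)*c + D*c) + 304) = 2 + ((D*c² + D*c) + 304) = 2 + ((D*c + D*c²) + 304) = 2 + (304 + D*c + D*c²) = 306 + D*c + D*c²)
Z = -1/29635342 (Z = 1/((85609 - 108673) + (306 - 662*(-212) - 662*(-212)²)) = 1/(-23064 + (306 + 140344 - 662*44944)) = 1/(-23064 + (306 + 140344 - 29752928)) = 1/(-23064 - 29612278) = 1/(-29635342) = -1/29635342 ≈ -3.3744e-8)
I/333235 + 146741/Z = 82746/333235 + 146741/(-1/29635342) = 82746*(1/333235) + 146741*(-29635342) = 82746/333235 - 4348719720422 = -1449145616034742424/333235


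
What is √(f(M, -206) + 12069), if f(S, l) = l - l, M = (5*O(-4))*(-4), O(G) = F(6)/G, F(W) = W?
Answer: 9*√149 ≈ 109.86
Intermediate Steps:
O(G) = 6/G
M = 30 (M = (5*(6/(-4)))*(-4) = (5*(6*(-¼)))*(-4) = (5*(-3/2))*(-4) = -15/2*(-4) = 30)
f(S, l) = 0
√(f(M, -206) + 12069) = √(0 + 12069) = √12069 = 9*√149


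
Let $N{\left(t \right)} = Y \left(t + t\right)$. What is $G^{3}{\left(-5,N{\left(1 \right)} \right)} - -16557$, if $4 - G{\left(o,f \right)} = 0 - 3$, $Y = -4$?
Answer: $16900$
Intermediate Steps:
$N{\left(t \right)} = - 8 t$ ($N{\left(t \right)} = - 4 \left(t + t\right) = - 4 \cdot 2 t = - 8 t$)
$G{\left(o,f \right)} = 7$ ($G{\left(o,f \right)} = 4 - \left(0 - 3\right) = 4 - -3 = 4 + 3 = 7$)
$G^{3}{\left(-5,N{\left(1 \right)} \right)} - -16557 = 7^{3} - -16557 = 343 + 16557 = 16900$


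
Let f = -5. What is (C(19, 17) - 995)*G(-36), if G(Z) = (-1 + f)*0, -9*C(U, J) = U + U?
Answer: 0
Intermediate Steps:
C(U, J) = -2*U/9 (C(U, J) = -(U + U)/9 = -2*U/9)
G(Z) = 0 (G(Z) = (-1 - 5)*0 = -6*0 = 0)
(C(19, 17) - 995)*G(-36) = (-2/9*19 - 995)*0 = (-38/9 - 995)*0 = -8993/9*0 = 0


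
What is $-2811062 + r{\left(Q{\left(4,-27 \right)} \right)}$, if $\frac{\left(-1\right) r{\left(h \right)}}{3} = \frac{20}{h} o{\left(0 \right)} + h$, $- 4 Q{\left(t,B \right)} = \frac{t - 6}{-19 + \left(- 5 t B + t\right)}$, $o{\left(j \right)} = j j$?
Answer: $- \frac{983871701}{350} \approx -2.8111 \cdot 10^{6}$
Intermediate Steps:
$o{\left(j \right)} = j^{2}$
$Q{\left(t,B \right)} = - \frac{-6 + t}{4 \left(-19 + t - 5 B t\right)}$ ($Q{\left(t,B \right)} = - \frac{\left(t - 6\right) \frac{1}{-19 + \left(- 5 t B + t\right)}}{4} = - \frac{\left(-6 + t\right) \frac{1}{-19 - \left(- t + 5 B t\right)}}{4} = - \frac{\left(-6 + t\right) \frac{1}{-19 + t - 5 B t}}{4} = - \frac{\frac{1}{-19 + t - 5 B t} \left(-6 + t\right)}{4} = - \frac{-6 + t}{4 \left(-19 + t - 5 B t\right)}$)
$r{\left(h \right)} = - 3 h$ ($r{\left(h \right)} = - 3 \left(\frac{20}{h} 0^{2} + h\right) = - 3 \left(\frac{20}{h} 0 + h\right) = - 3 \left(0 + h\right) = - 3 h$)
$-2811062 + r{\left(Q{\left(4,-27 \right)} \right)} = -2811062 - 3 \frac{-6 + 4}{4 \left(19 - 4 + 5 \left(-27\right) 4\right)} = -2811062 - 3 \cdot \frac{1}{4} \frac{1}{19 - 4 - 540} \left(-2\right) = -2811062 - 3 \cdot \frac{1}{4} \frac{1}{-525} \left(-2\right) = -2811062 - 3 \cdot \frac{1}{4} \left(- \frac{1}{525}\right) \left(-2\right) = -2811062 - \frac{1}{350} = - \frac{983871701}{350}$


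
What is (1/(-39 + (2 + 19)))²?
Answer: 1/324 ≈ 0.0030864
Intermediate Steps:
(1/(-39 + (2 + 19)))² = (1/(-39 + 21))² = (1/(-18))² = (-1/18)² = 1/324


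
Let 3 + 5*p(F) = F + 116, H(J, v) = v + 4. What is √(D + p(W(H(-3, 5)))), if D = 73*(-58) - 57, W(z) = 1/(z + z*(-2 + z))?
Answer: I*√15366230/60 ≈ 65.333*I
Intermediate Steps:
H(J, v) = 4 + v
D = -4291 (D = -4234 - 57 = -4291)
p(F) = 113/5 + F/5 (p(F) = -⅗ + (F + 116)/5 = -⅗ + (116 + F)/5 = -⅗ + (116/5 + F/5) = 113/5 + F/5)
√(D + p(W(H(-3, 5)))) = √(-4291 + (113/5 + (1/((4 + 5)*(-1 + (4 + 5))))/5)) = √(-4291 + (113/5 + (1/(9*(-1 + 9)))/5)) = √(-4291 + (113/5 + ((⅑)/8)/5)) = √(-4291 + (113/5 + ((⅑)*(⅛))/5)) = √(-4291 + (113/5 + (⅕)*(1/72))) = √(-4291 + (113/5 + 1/360)) = √(-4291 + 8137/360) = √(-1536623/360) = I*√15366230/60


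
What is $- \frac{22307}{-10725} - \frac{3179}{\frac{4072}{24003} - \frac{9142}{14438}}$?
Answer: $\frac{107448263083078}{15662779275} \approx 6860.1$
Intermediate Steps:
$- \frac{22307}{-10725} - \frac{3179}{\frac{4072}{24003} - \frac{9142}{14438}} = \left(-22307\right) \left(- \frac{1}{10725}\right) - \frac{3179}{4072 \cdot \frac{1}{24003} - \frac{4571}{7219}} = \frac{22307}{10725} - \frac{3179}{\frac{4072}{24003} - \frac{4571}{7219}} = \frac{22307}{10725} - \frac{3179}{- \frac{80321945}{173277657}} = \frac{22307}{10725} - - \frac{50077242873}{7301995} = \frac{22307}{10725} + \frac{50077242873}{7301995} = \frac{107448263083078}{15662779275}$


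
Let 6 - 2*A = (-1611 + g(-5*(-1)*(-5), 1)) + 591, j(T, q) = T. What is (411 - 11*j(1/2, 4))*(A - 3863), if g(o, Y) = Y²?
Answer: -5434511/4 ≈ -1.3586e+6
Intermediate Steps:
A = 1025/2 (A = 3 - ((-1611 + 1²) + 591)/2 = 3 - ((-1611 + 1) + 591)/2 = 3 - (-1610 + 591)/2 = 3 - ½*(-1019) = 3 + 1019/2 = 1025/2 ≈ 512.50)
(411 - 11*j(1/2, 4))*(A - 3863) = (411 - 11/2)*(1025/2 - 3863) = (411 - 11*½)*(-6701/2) = (411 - 11/2)*(-6701/2) = (811/2)*(-6701/2) = -5434511/4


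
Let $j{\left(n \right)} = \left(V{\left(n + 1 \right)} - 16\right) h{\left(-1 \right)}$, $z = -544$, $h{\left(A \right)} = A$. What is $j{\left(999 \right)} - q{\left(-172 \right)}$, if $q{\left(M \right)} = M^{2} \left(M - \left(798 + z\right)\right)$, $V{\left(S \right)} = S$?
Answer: $12601800$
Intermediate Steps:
$j{\left(n \right)} = 15 - n$ ($j{\left(n \right)} = \left(\left(n + 1\right) - 16\right) \left(-1\right) = \left(\left(1 + n\right) - 16\right) \left(-1\right) = \left(-15 + n\right) \left(-1\right) = 15 - n$)
$q{\left(M \right)} = M^{2} \left(-254 + M\right)$ ($q{\left(M \right)} = M^{2} \left(M - 254\right) = M^{2} \left(-254 + M\right)$)
$j{\left(999 \right)} - q{\left(-172 \right)} = \left(15 - 999\right) - \left(-172\right)^{2} \left(-254 - 172\right) = \left(15 - 999\right) - 29584 \left(-426\right) = -984 - -12602784 = -984 + 12602784 = 12601800$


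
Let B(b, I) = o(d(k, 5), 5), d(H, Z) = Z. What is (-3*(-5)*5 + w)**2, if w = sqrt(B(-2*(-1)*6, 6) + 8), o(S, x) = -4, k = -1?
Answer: 5929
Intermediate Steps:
B(b, I) = -4
w = 2 (w = sqrt(-4 + 8) = sqrt(4) = 2)
(-3*(-5)*5 + w)**2 = (-3*(-5)*5 + 2)**2 = (15*5 + 2)**2 = (75 + 2)**2 = 77**2 = 5929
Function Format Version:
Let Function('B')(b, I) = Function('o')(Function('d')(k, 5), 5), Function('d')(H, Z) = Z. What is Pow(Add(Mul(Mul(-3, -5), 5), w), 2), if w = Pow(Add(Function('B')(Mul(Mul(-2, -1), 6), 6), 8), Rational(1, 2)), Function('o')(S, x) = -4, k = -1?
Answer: 5929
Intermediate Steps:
Function('B')(b, I) = -4
w = 2 (w = Pow(Add(-4, 8), Rational(1, 2)) = Pow(4, Rational(1, 2)) = 2)
Pow(Add(Mul(Mul(-3, -5), 5), w), 2) = Pow(Add(Mul(Mul(-3, -5), 5), 2), 2) = Pow(Add(Mul(15, 5), 2), 2) = Pow(Add(75, 2), 2) = Pow(77, 2) = 5929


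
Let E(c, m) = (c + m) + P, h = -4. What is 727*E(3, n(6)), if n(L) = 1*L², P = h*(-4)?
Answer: 39985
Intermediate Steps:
P = 16 (P = -4*(-4) = 16)
n(L) = L²
E(c, m) = 16 + c + m (E(c, m) = (c + m) + 16 = 16 + c + m)
727*E(3, n(6)) = 727*(16 + 3 + 6²) = 727*(16 + 3 + 36) = 727*55 = 39985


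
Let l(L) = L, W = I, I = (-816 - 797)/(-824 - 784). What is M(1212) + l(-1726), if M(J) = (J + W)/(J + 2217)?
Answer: -9514923523/5513832 ≈ -1725.6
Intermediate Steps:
I = 1613/1608 (I = -1613/(-1608) = -1613*(-1/1608) = 1613/1608 ≈ 1.0031)
W = 1613/1608 ≈ 1.0031
M(J) = (1613/1608 + J)/(2217 + J) (M(J) = (J + 1613/1608)/(J + 2217) = (1613/1608 + J)/(2217 + J))
M(1212) + l(-1726) = (1613/1608 + 1212)/(2217 + 1212) - 1726 = (1950509/1608)/3429 - 1726 = (1/3429)*(1950509/1608) - 1726 = 1950509/5513832 - 1726 = -9514923523/5513832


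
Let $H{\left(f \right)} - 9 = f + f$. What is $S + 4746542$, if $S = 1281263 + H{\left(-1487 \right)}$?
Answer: $6024840$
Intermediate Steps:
$H{\left(f \right)} = 9 + 2 f$ ($H{\left(f \right)} = 9 + \left(f + f\right) = 9 + 2 f$)
$S = 1278298$ ($S = 1281263 + \left(9 + 2 \left(-1487\right)\right) = 1281263 + \left(9 - 2974\right) = 1281263 - 2965 = 1278298$)
$S + 4746542 = 1278298 + 4746542 = 6024840$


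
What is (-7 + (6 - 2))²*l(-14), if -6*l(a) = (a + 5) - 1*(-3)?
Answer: 9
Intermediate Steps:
l(a) = -4/3 - a/6 (l(a) = -((a + 5) - 1*(-3))/6 = -((5 + a) + 3)/6 = -(8 + a)/6 = -4/3 - a/6)
(-7 + (6 - 2))²*l(-14) = (-7 + (6 - 2))²*(-4/3 - ⅙*(-14)) = (-7 + 4)²*(-4/3 + 7/3) = (-3)²*1 = 9*1 = 9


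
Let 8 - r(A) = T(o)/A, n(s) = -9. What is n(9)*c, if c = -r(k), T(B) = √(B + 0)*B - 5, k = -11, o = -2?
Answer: 747/11 - 18*I*√2/11 ≈ 67.909 - 2.3142*I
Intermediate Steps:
T(B) = -5 + B^(3/2) (T(B) = √B*B - 5 = B^(3/2) - 5 = -5 + B^(3/2))
r(A) = 8 - (-5 - 2*I*√2)/A (r(A) = 8 - (-5 + (-2)^(3/2))/A = 8 - (-5 - 2*I*√2)/A)
c = -83/11 + 2*I*√2/11 (c = -(5 + 8*(-11) + 2*I*√2)/(-11) = -(-1)*(5 - 88 + 2*I*√2)/11 = -(-1)*(-83 + 2*I*√2)/11 = -(83/11 - 2*I*√2/11) = -83/11 + 2*I*√2/11 ≈ -7.5455 + 0.25713*I)
n(9)*c = -9*(-83/11 + 2*I*√2/11) = 747/11 - 18*I*√2/11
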